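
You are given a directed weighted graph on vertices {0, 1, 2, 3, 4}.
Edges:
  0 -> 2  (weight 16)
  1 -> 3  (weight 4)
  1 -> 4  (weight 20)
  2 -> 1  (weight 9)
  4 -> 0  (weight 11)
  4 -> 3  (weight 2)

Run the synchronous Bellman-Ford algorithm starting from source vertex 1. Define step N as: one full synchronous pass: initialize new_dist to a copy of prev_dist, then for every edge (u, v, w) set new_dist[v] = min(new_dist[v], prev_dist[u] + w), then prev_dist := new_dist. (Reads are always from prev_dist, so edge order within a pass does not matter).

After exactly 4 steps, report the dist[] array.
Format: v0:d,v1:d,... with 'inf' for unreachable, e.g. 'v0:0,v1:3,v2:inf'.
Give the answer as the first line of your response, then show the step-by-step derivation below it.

v0:31,v1:0,v2:47,v3:4,v4:20

step 1: dist = v0:inf,v1:0,v2:inf,v3:4,v4:20
step 2: dist = v0:31,v1:0,v2:inf,v3:4,v4:20
step 3: dist = v0:31,v1:0,v2:47,v3:4,v4:20
step 4: dist = v0:31,v1:0,v2:47,v3:4,v4:20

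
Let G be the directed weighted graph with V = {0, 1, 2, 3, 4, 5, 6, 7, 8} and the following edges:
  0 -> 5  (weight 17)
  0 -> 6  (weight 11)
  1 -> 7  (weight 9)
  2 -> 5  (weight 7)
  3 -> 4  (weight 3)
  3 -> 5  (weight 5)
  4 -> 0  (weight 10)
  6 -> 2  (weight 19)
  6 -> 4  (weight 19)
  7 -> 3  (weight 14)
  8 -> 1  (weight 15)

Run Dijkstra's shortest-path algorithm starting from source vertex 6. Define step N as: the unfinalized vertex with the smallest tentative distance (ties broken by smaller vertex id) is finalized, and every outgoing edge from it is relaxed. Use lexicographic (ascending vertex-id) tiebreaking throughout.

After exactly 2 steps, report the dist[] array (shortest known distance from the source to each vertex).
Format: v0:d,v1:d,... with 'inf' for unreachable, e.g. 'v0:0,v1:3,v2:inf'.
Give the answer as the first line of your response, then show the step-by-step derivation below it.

v0:inf,v1:inf,v2:19,v3:inf,v4:19,v5:26,v6:0,v7:inf,v8:inf

step 1: dist = v0:inf,v1:inf,v2:19,v3:inf,v4:19,v5:inf,v6:0,v7:inf,v8:inf
step 2: dist = v0:inf,v1:inf,v2:19,v3:inf,v4:19,v5:26,v6:0,v7:inf,v8:inf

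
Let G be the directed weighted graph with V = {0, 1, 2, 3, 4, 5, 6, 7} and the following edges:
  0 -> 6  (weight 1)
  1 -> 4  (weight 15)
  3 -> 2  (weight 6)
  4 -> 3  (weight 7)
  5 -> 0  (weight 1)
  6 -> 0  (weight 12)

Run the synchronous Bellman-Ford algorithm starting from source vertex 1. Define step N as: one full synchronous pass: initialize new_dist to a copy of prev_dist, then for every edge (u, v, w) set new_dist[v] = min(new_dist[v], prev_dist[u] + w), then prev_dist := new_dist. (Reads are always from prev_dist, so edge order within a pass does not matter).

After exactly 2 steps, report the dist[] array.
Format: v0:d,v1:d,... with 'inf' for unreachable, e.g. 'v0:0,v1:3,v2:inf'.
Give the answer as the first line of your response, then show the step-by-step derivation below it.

v0:inf,v1:0,v2:inf,v3:22,v4:15,v5:inf,v6:inf,v7:inf

step 1: dist = v0:inf,v1:0,v2:inf,v3:inf,v4:15,v5:inf,v6:inf,v7:inf
step 2: dist = v0:inf,v1:0,v2:inf,v3:22,v4:15,v5:inf,v6:inf,v7:inf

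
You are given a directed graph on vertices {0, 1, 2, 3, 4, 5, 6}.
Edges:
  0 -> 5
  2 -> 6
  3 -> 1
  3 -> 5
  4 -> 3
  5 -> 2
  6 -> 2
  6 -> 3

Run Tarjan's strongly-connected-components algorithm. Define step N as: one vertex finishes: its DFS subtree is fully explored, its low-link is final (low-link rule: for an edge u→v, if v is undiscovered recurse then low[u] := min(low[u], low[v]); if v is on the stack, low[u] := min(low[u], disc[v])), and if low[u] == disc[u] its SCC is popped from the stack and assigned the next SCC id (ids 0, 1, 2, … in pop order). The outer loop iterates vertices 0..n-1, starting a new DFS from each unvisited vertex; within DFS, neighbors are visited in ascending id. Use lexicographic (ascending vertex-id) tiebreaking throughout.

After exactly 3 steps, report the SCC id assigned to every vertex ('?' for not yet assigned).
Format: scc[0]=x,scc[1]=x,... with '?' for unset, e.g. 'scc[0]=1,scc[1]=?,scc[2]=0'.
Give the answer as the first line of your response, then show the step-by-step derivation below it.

scc[0]=?,scc[1]=0,scc[2]=?,scc[3]=?,scc[4]=?,scc[5]=?,scc[6]=?

step 1: low=(low[0]=0,low[1]=5,low[2]=2,low[3]=4,low[4]=?,low[5]=1,low[6]=2); scc=(scc[0]=?,scc[1]=0,scc[2]=?,scc[3]=?,scc[4]=?,scc[5]=?,scc[6]=?)
step 2: low=(low[0]=0,low[1]=5,low[2]=2,low[3]=1,low[4]=?,low[5]=1,low[6]=2); scc=(scc[0]=?,scc[1]=0,scc[2]=?,scc[3]=?,scc[4]=?,scc[5]=?,scc[6]=?)
step 3: low=(low[0]=0,low[1]=5,low[2]=2,low[3]=1,low[4]=?,low[5]=1,low[6]=1); scc=(scc[0]=?,scc[1]=0,scc[2]=?,scc[3]=?,scc[4]=?,scc[5]=?,scc[6]=?)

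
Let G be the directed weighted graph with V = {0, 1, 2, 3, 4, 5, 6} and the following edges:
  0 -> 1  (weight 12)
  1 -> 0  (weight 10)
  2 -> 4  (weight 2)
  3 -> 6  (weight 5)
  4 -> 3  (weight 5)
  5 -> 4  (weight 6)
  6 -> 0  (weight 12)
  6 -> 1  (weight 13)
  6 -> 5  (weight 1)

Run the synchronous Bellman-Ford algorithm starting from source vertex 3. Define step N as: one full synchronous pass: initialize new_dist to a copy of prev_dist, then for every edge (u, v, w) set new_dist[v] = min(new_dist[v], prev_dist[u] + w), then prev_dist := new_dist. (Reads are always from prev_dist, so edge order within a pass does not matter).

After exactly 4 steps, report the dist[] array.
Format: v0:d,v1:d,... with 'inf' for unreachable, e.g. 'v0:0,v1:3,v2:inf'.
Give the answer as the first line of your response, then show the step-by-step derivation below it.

v0:17,v1:18,v2:inf,v3:0,v4:12,v5:6,v6:5

step 1: dist = v0:inf,v1:inf,v2:inf,v3:0,v4:inf,v5:inf,v6:5
step 2: dist = v0:17,v1:18,v2:inf,v3:0,v4:inf,v5:6,v6:5
step 3: dist = v0:17,v1:18,v2:inf,v3:0,v4:12,v5:6,v6:5
step 4: dist = v0:17,v1:18,v2:inf,v3:0,v4:12,v5:6,v6:5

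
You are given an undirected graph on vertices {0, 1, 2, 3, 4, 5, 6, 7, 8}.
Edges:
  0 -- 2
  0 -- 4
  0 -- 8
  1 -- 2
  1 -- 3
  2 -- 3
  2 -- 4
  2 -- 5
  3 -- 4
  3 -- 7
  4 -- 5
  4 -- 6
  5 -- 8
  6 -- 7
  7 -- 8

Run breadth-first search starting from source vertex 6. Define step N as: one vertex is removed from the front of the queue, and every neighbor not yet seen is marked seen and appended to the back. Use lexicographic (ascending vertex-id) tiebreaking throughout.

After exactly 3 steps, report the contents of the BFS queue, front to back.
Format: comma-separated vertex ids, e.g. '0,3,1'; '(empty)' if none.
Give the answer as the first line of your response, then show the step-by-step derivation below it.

0,2,3,5,8

step 1: dequeue 6; queue=[4,7]; order=6
step 2: dequeue 4; queue=[7,0,2,3,5]; order=6,4
step 3: dequeue 7; queue=[0,2,3,5,8]; order=6,4,7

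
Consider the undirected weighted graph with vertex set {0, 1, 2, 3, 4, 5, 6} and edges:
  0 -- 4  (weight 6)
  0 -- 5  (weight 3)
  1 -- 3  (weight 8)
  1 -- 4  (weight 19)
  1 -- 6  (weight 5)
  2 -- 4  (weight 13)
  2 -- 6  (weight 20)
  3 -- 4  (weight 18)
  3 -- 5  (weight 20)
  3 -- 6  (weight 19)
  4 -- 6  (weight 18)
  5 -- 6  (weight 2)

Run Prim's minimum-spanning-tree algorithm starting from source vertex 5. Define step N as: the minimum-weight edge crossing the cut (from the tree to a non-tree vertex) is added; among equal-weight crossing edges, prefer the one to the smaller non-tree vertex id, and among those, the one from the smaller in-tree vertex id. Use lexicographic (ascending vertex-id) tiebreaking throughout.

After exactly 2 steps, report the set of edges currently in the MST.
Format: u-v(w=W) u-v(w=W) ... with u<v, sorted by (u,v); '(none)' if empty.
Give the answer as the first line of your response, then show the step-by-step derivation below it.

0-5(w=3) 5-6(w=2)

step 1: add edge 5-6 (w=2); MST = {5-6(w=2)}
step 2: add edge 0-5 (w=3); MST = {0-5(w=3) 5-6(w=2)}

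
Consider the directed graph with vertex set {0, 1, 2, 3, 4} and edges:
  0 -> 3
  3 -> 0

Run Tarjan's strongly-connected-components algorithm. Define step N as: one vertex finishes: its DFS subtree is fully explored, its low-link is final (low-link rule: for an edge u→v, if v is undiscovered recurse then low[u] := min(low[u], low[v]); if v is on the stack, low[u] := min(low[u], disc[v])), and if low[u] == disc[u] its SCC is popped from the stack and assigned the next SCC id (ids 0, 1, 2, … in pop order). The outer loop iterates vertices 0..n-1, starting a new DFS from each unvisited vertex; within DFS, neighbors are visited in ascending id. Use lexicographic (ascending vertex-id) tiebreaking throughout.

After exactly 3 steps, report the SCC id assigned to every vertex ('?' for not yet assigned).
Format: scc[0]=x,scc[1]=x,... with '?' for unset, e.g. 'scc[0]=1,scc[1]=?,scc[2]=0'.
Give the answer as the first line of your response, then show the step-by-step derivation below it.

scc[0]=0,scc[1]=1,scc[2]=?,scc[3]=0,scc[4]=?

step 1: low=(low[0]=0,low[1]=?,low[2]=?,low[3]=0,low[4]=?); scc=(scc[0]=?,scc[1]=?,scc[2]=?,scc[3]=?,scc[4]=?)
step 2: low=(low[0]=0,low[1]=?,low[2]=?,low[3]=0,low[4]=?); scc=(scc[0]=0,scc[1]=?,scc[2]=?,scc[3]=0,scc[4]=?)
step 3: low=(low[0]=0,low[1]=2,low[2]=?,low[3]=0,low[4]=?); scc=(scc[0]=0,scc[1]=1,scc[2]=?,scc[3]=0,scc[4]=?)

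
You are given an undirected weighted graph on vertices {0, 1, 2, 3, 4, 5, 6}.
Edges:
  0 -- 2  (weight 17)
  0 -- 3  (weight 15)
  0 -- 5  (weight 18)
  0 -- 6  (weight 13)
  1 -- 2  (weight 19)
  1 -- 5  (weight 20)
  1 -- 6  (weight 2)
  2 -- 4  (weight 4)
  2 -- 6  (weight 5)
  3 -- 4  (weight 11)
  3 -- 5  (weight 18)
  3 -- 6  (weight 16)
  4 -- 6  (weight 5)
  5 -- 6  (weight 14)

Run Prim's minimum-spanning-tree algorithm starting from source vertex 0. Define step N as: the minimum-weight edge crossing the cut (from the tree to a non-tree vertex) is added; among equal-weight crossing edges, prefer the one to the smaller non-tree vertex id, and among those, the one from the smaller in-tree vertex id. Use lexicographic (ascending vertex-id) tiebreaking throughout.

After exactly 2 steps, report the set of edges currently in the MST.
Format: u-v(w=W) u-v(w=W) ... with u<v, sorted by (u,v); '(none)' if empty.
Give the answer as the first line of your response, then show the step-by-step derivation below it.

0-6(w=13) 1-6(w=2)

step 1: add edge 0-6 (w=13); MST = {0-6(w=13)}
step 2: add edge 1-6 (w=2); MST = {0-6(w=13) 1-6(w=2)}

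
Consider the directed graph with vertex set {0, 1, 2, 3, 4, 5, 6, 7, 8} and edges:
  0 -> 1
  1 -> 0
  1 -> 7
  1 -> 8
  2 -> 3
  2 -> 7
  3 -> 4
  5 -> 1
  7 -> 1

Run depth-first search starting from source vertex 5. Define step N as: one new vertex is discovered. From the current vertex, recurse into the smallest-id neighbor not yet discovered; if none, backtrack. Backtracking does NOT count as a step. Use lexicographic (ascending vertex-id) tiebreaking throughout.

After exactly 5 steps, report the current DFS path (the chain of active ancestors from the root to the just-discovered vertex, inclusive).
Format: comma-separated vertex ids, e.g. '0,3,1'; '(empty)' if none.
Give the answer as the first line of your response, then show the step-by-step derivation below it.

5,1,8

step 1: discover 5; path=5; order=5
step 2: discover 1; path=5>1; order=5,1
step 3: discover 0; path=5>1>0; order=5,1,0
step 4: discover 7; path=5>1>7; order=5,1,0,7
step 5: discover 8; path=5>1>8; order=5,1,0,7,8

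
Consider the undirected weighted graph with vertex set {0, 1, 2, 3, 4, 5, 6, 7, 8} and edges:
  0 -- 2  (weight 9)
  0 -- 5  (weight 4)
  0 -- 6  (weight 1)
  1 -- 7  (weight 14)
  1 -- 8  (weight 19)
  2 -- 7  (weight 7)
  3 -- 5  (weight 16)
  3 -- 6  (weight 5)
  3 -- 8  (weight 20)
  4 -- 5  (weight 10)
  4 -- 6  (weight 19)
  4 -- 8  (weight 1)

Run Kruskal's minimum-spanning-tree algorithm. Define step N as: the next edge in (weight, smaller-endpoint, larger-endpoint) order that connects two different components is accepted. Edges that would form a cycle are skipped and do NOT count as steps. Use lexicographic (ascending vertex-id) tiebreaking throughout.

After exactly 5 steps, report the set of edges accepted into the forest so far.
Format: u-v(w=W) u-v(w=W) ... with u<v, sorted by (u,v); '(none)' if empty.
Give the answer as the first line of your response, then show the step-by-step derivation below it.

0-5(w=4) 0-6(w=1) 2-7(w=7) 3-6(w=5) 4-8(w=1)

step 1: add edge 0-6 (w=1); MST = {0-6(w=1)}
step 2: add edge 4-8 (w=1); MST = {0-6(w=1) 4-8(w=1)}
step 3: add edge 0-5 (w=4); MST = {0-5(w=4) 0-6(w=1) 4-8(w=1)}
step 4: add edge 3-6 (w=5); MST = {0-5(w=4) 0-6(w=1) 3-6(w=5) 4-8(w=1)}
step 5: add edge 2-7 (w=7); MST = {0-5(w=4) 0-6(w=1) 2-7(w=7) 3-6(w=5) 4-8(w=1)}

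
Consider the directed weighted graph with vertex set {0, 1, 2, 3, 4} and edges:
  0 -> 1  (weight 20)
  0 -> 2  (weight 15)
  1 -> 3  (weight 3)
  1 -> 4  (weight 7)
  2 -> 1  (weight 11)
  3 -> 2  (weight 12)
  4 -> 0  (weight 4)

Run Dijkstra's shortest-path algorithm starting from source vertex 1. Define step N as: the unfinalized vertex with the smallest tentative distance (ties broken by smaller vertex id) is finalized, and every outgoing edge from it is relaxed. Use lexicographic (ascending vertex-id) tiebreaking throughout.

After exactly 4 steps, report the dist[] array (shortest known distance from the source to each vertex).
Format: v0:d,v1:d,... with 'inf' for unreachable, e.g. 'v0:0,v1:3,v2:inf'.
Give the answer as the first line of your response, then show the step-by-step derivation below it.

v0:11,v1:0,v2:15,v3:3,v4:7

step 1: dist = v0:inf,v1:0,v2:inf,v3:3,v4:7
step 2: dist = v0:inf,v1:0,v2:15,v3:3,v4:7
step 3: dist = v0:11,v1:0,v2:15,v3:3,v4:7
step 4: dist = v0:11,v1:0,v2:15,v3:3,v4:7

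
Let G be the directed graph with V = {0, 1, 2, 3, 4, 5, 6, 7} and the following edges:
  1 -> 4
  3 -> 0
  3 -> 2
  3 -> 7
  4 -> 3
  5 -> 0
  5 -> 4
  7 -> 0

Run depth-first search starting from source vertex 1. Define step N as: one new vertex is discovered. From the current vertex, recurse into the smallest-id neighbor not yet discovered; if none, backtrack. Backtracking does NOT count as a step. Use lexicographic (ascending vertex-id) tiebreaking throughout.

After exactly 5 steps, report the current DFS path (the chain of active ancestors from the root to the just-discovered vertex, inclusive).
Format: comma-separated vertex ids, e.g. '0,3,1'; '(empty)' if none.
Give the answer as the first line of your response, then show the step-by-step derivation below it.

1,4,3,2

step 1: discover 1; path=1; order=1
step 2: discover 4; path=1>4; order=1,4
step 3: discover 3; path=1>4>3; order=1,4,3
step 4: discover 0; path=1>4>3>0; order=1,4,3,0
step 5: discover 2; path=1>4>3>2; order=1,4,3,0,2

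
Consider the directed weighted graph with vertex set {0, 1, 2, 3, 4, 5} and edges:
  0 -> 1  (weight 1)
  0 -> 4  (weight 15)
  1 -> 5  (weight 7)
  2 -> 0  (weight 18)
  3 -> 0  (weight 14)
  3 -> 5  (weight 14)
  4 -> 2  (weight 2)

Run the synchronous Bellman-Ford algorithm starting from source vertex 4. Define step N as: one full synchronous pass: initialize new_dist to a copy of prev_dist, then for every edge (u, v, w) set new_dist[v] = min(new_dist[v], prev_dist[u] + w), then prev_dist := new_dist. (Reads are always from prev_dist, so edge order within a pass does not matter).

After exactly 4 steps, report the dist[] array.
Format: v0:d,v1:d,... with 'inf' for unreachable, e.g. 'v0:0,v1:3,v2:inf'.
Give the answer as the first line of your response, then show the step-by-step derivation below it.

v0:20,v1:21,v2:2,v3:inf,v4:0,v5:28

step 1: dist = v0:inf,v1:inf,v2:2,v3:inf,v4:0,v5:inf
step 2: dist = v0:20,v1:inf,v2:2,v3:inf,v4:0,v5:inf
step 3: dist = v0:20,v1:21,v2:2,v3:inf,v4:0,v5:inf
step 4: dist = v0:20,v1:21,v2:2,v3:inf,v4:0,v5:28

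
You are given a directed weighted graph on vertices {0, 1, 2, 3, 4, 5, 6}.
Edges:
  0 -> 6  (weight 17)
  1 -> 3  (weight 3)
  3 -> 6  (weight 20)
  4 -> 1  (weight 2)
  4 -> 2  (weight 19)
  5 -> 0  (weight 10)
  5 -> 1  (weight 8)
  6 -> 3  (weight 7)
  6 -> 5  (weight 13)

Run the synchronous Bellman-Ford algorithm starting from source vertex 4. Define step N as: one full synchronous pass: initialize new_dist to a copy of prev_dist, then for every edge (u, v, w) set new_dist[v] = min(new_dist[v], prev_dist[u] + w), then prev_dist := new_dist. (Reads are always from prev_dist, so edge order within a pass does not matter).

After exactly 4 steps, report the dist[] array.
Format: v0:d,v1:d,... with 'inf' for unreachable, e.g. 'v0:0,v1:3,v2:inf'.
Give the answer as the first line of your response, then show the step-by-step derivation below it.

v0:inf,v1:2,v2:19,v3:5,v4:0,v5:38,v6:25

step 1: dist = v0:inf,v1:2,v2:19,v3:inf,v4:0,v5:inf,v6:inf
step 2: dist = v0:inf,v1:2,v2:19,v3:5,v4:0,v5:inf,v6:inf
step 3: dist = v0:inf,v1:2,v2:19,v3:5,v4:0,v5:inf,v6:25
step 4: dist = v0:inf,v1:2,v2:19,v3:5,v4:0,v5:38,v6:25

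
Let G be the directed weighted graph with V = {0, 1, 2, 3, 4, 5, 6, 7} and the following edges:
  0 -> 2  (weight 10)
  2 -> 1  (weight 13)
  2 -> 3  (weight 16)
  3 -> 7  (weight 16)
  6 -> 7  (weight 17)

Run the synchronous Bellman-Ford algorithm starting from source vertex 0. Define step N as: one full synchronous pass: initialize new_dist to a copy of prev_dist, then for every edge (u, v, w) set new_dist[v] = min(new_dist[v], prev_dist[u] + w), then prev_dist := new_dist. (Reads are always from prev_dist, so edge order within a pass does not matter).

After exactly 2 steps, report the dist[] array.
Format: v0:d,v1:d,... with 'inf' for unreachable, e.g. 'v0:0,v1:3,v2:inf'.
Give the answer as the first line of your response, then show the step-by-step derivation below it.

v0:0,v1:23,v2:10,v3:26,v4:inf,v5:inf,v6:inf,v7:inf

step 1: dist = v0:0,v1:inf,v2:10,v3:inf,v4:inf,v5:inf,v6:inf,v7:inf
step 2: dist = v0:0,v1:23,v2:10,v3:26,v4:inf,v5:inf,v6:inf,v7:inf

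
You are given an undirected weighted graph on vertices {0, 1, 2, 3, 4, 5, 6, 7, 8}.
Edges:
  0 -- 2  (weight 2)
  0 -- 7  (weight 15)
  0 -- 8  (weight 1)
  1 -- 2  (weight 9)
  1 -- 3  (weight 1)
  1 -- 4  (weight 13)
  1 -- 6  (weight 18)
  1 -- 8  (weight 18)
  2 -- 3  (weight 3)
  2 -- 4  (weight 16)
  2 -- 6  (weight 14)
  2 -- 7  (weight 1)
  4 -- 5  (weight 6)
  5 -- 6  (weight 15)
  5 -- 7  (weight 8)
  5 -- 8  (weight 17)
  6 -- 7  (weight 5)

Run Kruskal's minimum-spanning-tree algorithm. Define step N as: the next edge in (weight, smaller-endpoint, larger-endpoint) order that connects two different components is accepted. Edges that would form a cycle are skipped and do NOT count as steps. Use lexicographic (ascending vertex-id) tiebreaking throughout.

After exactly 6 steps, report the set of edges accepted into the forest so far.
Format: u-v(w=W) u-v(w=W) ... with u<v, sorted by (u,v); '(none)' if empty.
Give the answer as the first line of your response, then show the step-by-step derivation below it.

0-2(w=2) 0-8(w=1) 1-3(w=1) 2-3(w=3) 2-7(w=1) 6-7(w=5)

step 1: add edge 0-8 (w=1); MST = {0-8(w=1)}
step 2: add edge 1-3 (w=1); MST = {0-8(w=1) 1-3(w=1)}
step 3: add edge 2-7 (w=1); MST = {0-8(w=1) 1-3(w=1) 2-7(w=1)}
step 4: add edge 0-2 (w=2); MST = {0-2(w=2) 0-8(w=1) 1-3(w=1) 2-7(w=1)}
step 5: add edge 2-3 (w=3); MST = {0-2(w=2) 0-8(w=1) 1-3(w=1) 2-3(w=3) 2-7(w=1)}
step 6: add edge 6-7 (w=5); MST = {0-2(w=2) 0-8(w=1) 1-3(w=1) 2-3(w=3) 2-7(w=1) 6-7(w=5)}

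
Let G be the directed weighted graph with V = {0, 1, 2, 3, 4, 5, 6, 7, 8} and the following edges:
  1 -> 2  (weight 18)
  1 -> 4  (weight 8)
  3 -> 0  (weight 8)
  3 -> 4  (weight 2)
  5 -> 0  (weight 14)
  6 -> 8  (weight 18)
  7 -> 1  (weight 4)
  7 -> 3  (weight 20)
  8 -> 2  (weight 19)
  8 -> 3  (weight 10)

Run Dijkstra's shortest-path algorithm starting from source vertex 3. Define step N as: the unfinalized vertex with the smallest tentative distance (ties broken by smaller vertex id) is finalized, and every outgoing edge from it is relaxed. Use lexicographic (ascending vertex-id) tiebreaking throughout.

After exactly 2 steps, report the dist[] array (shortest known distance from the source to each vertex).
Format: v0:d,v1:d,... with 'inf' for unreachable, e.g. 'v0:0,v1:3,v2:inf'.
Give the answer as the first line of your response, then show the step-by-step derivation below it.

v0:8,v1:inf,v2:inf,v3:0,v4:2,v5:inf,v6:inf,v7:inf,v8:inf

step 1: dist = v0:8,v1:inf,v2:inf,v3:0,v4:2,v5:inf,v6:inf,v7:inf,v8:inf
step 2: dist = v0:8,v1:inf,v2:inf,v3:0,v4:2,v5:inf,v6:inf,v7:inf,v8:inf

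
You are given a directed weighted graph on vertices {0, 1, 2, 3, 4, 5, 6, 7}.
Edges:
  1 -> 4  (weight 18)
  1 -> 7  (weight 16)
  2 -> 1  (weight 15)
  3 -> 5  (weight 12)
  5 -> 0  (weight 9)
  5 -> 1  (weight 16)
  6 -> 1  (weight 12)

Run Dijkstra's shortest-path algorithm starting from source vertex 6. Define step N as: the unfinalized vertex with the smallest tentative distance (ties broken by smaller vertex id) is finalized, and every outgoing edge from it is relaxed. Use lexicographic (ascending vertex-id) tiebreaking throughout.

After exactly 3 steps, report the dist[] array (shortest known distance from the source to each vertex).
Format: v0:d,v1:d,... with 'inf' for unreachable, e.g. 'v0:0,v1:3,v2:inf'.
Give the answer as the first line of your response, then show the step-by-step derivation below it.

v0:inf,v1:12,v2:inf,v3:inf,v4:30,v5:inf,v6:0,v7:28

step 1: dist = v0:inf,v1:12,v2:inf,v3:inf,v4:inf,v5:inf,v6:0,v7:inf
step 2: dist = v0:inf,v1:12,v2:inf,v3:inf,v4:30,v5:inf,v6:0,v7:28
step 3: dist = v0:inf,v1:12,v2:inf,v3:inf,v4:30,v5:inf,v6:0,v7:28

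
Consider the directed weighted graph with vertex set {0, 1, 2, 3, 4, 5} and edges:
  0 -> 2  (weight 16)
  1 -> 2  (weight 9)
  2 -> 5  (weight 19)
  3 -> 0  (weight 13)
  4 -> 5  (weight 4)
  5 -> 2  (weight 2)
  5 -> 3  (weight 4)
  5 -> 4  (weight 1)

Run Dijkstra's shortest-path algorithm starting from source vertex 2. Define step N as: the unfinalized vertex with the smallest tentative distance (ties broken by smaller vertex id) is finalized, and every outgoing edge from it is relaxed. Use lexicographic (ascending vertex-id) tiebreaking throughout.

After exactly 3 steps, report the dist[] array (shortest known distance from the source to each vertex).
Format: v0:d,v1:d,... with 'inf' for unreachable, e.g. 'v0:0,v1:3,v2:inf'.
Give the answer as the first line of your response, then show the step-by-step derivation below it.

v0:inf,v1:inf,v2:0,v3:23,v4:20,v5:19

step 1: dist = v0:inf,v1:inf,v2:0,v3:inf,v4:inf,v5:19
step 2: dist = v0:inf,v1:inf,v2:0,v3:23,v4:20,v5:19
step 3: dist = v0:inf,v1:inf,v2:0,v3:23,v4:20,v5:19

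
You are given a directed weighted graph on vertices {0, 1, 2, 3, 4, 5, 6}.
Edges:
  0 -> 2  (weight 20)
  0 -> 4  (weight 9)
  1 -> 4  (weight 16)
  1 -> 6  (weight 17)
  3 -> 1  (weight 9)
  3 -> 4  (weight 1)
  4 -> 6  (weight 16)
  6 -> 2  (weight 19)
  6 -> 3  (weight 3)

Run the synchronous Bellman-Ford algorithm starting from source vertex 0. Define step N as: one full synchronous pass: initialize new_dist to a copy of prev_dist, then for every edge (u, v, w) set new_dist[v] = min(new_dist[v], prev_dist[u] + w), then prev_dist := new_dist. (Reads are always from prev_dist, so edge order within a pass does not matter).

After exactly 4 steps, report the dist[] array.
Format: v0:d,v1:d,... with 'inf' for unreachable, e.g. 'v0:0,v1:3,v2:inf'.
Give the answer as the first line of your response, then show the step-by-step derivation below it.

v0:0,v1:37,v2:20,v3:28,v4:9,v5:inf,v6:25

step 1: dist = v0:0,v1:inf,v2:20,v3:inf,v4:9,v5:inf,v6:inf
step 2: dist = v0:0,v1:inf,v2:20,v3:inf,v4:9,v5:inf,v6:25
step 3: dist = v0:0,v1:inf,v2:20,v3:28,v4:9,v5:inf,v6:25
step 4: dist = v0:0,v1:37,v2:20,v3:28,v4:9,v5:inf,v6:25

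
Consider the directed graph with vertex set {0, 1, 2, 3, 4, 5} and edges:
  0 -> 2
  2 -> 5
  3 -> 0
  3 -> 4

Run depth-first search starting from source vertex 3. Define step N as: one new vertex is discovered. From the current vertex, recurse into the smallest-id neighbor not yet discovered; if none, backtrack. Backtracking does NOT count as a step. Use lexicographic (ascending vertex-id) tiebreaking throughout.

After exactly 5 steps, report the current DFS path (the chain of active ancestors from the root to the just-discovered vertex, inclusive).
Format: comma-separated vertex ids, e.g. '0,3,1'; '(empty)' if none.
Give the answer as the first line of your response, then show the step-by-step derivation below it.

3,4

step 1: discover 3; path=3; order=3
step 2: discover 0; path=3>0; order=3,0
step 3: discover 2; path=3>0>2; order=3,0,2
step 4: discover 5; path=3>0>2>5; order=3,0,2,5
step 5: discover 4; path=3>4; order=3,0,2,5,4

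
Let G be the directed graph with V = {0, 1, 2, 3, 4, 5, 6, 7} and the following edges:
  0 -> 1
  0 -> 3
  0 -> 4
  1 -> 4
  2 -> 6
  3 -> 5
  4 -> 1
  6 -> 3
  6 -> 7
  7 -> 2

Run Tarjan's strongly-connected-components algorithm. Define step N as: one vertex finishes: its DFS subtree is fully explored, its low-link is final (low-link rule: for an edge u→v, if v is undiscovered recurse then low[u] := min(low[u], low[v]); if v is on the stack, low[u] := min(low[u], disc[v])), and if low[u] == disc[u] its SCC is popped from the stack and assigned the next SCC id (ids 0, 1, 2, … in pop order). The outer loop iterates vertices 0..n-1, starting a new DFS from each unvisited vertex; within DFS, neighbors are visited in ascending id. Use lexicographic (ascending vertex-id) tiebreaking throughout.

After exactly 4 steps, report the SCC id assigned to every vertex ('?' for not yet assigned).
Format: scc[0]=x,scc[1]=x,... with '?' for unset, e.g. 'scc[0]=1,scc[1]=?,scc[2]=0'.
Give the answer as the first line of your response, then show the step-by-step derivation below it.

scc[0]=?,scc[1]=0,scc[2]=?,scc[3]=2,scc[4]=0,scc[5]=1,scc[6]=?,scc[7]=?

step 1: low=(low[0]=0,low[1]=1,low[2]=?,low[3]=?,low[4]=1,low[5]=?,low[6]=?,low[7]=?); scc=(scc[0]=?,scc[1]=?,scc[2]=?,scc[3]=?,scc[4]=?,scc[5]=?,scc[6]=?,scc[7]=?)
step 2: low=(low[0]=0,low[1]=1,low[2]=?,low[3]=?,low[4]=1,low[5]=?,low[6]=?,low[7]=?); scc=(scc[0]=?,scc[1]=0,scc[2]=?,scc[3]=?,scc[4]=0,scc[5]=?,scc[6]=?,scc[7]=?)
step 3: low=(low[0]=0,low[1]=1,low[2]=?,low[3]=3,low[4]=1,low[5]=4,low[6]=?,low[7]=?); scc=(scc[0]=?,scc[1]=0,scc[2]=?,scc[3]=?,scc[4]=0,scc[5]=1,scc[6]=?,scc[7]=?)
step 4: low=(low[0]=0,low[1]=1,low[2]=?,low[3]=3,low[4]=1,low[5]=4,low[6]=?,low[7]=?); scc=(scc[0]=?,scc[1]=0,scc[2]=?,scc[3]=2,scc[4]=0,scc[5]=1,scc[6]=?,scc[7]=?)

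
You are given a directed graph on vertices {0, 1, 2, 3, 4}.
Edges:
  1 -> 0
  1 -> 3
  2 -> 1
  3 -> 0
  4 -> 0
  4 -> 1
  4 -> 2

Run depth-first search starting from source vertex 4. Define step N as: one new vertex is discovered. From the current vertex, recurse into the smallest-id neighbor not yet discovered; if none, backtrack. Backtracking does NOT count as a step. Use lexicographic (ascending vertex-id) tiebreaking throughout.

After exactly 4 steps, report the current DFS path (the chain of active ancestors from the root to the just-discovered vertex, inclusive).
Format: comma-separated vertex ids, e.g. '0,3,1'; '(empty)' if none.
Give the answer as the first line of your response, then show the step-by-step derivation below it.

4,1,3

step 1: discover 4; path=4; order=4
step 2: discover 0; path=4>0; order=4,0
step 3: discover 1; path=4>1; order=4,0,1
step 4: discover 3; path=4>1>3; order=4,0,1,3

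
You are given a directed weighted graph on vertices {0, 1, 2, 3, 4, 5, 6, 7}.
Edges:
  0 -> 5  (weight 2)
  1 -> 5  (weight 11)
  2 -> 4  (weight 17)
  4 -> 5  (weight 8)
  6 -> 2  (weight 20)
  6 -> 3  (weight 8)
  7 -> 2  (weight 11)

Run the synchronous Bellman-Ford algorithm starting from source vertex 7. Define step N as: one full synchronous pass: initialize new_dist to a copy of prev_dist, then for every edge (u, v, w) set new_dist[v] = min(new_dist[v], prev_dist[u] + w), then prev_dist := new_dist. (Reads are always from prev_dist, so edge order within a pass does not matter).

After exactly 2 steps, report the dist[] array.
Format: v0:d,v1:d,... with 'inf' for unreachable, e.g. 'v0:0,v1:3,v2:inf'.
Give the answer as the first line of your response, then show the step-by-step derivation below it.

v0:inf,v1:inf,v2:11,v3:inf,v4:28,v5:inf,v6:inf,v7:0

step 1: dist = v0:inf,v1:inf,v2:11,v3:inf,v4:inf,v5:inf,v6:inf,v7:0
step 2: dist = v0:inf,v1:inf,v2:11,v3:inf,v4:28,v5:inf,v6:inf,v7:0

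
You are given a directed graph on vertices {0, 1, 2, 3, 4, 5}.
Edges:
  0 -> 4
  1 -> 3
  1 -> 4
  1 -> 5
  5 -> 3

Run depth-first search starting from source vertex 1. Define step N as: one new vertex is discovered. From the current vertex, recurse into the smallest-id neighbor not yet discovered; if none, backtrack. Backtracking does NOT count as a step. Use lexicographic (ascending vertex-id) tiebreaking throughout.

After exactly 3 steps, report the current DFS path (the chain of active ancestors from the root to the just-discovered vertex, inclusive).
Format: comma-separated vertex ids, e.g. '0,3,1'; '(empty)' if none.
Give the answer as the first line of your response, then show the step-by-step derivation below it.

1,4

step 1: discover 1; path=1; order=1
step 2: discover 3; path=1>3; order=1,3
step 3: discover 4; path=1>4; order=1,3,4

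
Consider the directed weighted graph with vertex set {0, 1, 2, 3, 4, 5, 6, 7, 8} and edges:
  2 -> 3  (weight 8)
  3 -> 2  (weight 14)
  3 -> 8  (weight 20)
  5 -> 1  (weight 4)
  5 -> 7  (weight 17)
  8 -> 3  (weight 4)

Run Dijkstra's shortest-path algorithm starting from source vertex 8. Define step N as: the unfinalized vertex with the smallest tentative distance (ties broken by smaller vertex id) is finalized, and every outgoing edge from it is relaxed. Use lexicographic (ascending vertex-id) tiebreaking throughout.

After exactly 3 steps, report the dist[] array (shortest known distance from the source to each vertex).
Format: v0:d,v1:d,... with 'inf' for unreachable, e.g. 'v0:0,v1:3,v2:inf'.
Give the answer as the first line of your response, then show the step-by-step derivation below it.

v0:inf,v1:inf,v2:18,v3:4,v4:inf,v5:inf,v6:inf,v7:inf,v8:0

step 1: dist = v0:inf,v1:inf,v2:inf,v3:4,v4:inf,v5:inf,v6:inf,v7:inf,v8:0
step 2: dist = v0:inf,v1:inf,v2:18,v3:4,v4:inf,v5:inf,v6:inf,v7:inf,v8:0
step 3: dist = v0:inf,v1:inf,v2:18,v3:4,v4:inf,v5:inf,v6:inf,v7:inf,v8:0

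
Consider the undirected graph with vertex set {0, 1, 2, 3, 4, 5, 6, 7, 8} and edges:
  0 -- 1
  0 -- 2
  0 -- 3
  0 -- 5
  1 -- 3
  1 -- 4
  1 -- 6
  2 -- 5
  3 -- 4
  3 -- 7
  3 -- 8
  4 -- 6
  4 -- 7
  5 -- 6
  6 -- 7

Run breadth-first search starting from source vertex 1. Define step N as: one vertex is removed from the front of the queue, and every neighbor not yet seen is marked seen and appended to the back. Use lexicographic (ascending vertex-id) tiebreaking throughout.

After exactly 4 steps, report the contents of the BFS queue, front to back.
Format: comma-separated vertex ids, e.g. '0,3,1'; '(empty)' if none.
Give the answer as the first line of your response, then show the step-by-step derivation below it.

6,2,5,7,8

step 1: dequeue 1; queue=[0,3,4,6]; order=1
step 2: dequeue 0; queue=[3,4,6,2,5]; order=1,0
step 3: dequeue 3; queue=[4,6,2,5,7,8]; order=1,0,3
step 4: dequeue 4; queue=[6,2,5,7,8]; order=1,0,3,4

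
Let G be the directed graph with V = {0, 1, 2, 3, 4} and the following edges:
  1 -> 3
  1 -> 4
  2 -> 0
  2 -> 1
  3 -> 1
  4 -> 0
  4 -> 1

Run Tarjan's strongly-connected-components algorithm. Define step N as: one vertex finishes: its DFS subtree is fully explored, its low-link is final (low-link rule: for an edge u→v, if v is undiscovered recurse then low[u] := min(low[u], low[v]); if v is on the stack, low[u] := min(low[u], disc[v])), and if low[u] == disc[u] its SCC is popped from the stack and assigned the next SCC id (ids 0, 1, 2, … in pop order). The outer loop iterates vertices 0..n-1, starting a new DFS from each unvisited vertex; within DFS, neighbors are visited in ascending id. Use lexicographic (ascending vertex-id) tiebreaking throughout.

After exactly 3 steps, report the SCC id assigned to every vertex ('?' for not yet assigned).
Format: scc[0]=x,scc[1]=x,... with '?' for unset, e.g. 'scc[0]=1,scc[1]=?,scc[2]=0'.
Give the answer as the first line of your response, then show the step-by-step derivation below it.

scc[0]=0,scc[1]=?,scc[2]=?,scc[3]=?,scc[4]=?

step 1: low=(low[0]=0,low[1]=?,low[2]=?,low[3]=?,low[4]=?); scc=(scc[0]=0,scc[1]=?,scc[2]=?,scc[3]=?,scc[4]=?)
step 2: low=(low[0]=0,low[1]=1,low[2]=?,low[3]=1,low[4]=?); scc=(scc[0]=0,scc[1]=?,scc[2]=?,scc[3]=?,scc[4]=?)
step 3: low=(low[0]=0,low[1]=1,low[2]=?,low[3]=1,low[4]=1); scc=(scc[0]=0,scc[1]=?,scc[2]=?,scc[3]=?,scc[4]=?)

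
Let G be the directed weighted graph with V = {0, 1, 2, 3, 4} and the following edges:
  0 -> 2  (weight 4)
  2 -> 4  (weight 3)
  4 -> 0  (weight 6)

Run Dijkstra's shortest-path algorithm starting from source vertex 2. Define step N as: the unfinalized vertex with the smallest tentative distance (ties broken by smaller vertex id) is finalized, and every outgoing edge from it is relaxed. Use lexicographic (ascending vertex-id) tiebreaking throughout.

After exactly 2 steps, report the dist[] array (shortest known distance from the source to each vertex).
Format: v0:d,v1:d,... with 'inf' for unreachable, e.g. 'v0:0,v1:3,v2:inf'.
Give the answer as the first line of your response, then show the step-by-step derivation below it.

v0:9,v1:inf,v2:0,v3:inf,v4:3

step 1: dist = v0:inf,v1:inf,v2:0,v3:inf,v4:3
step 2: dist = v0:9,v1:inf,v2:0,v3:inf,v4:3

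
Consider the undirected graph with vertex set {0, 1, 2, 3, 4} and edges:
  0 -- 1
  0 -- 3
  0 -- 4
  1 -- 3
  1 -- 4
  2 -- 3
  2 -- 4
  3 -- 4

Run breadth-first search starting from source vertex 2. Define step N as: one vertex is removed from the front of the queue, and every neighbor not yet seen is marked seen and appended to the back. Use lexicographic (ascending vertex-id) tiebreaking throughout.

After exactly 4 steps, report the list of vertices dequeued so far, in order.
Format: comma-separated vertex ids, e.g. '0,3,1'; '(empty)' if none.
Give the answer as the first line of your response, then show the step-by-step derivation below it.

2,3,4,0

step 1: dequeue 2; queue=[3,4]; order=2
step 2: dequeue 3; queue=[4,0,1]; order=2,3
step 3: dequeue 4; queue=[0,1]; order=2,3,4
step 4: dequeue 0; queue=[1]; order=2,3,4,0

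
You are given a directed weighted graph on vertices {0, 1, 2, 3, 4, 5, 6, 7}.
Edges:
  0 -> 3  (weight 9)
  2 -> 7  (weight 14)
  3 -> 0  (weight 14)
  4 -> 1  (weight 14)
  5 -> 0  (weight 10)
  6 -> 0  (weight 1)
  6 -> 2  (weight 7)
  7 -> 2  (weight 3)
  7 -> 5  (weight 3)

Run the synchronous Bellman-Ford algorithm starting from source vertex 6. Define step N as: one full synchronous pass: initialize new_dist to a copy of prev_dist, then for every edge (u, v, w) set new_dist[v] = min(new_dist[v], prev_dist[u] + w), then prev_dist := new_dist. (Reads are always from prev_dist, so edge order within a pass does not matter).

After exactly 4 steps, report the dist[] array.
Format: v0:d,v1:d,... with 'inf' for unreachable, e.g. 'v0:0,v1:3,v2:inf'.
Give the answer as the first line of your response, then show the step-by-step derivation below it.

v0:1,v1:inf,v2:7,v3:10,v4:inf,v5:24,v6:0,v7:21

step 1: dist = v0:1,v1:inf,v2:7,v3:inf,v4:inf,v5:inf,v6:0,v7:inf
step 2: dist = v0:1,v1:inf,v2:7,v3:10,v4:inf,v5:inf,v6:0,v7:21
step 3: dist = v0:1,v1:inf,v2:7,v3:10,v4:inf,v5:24,v6:0,v7:21
step 4: dist = v0:1,v1:inf,v2:7,v3:10,v4:inf,v5:24,v6:0,v7:21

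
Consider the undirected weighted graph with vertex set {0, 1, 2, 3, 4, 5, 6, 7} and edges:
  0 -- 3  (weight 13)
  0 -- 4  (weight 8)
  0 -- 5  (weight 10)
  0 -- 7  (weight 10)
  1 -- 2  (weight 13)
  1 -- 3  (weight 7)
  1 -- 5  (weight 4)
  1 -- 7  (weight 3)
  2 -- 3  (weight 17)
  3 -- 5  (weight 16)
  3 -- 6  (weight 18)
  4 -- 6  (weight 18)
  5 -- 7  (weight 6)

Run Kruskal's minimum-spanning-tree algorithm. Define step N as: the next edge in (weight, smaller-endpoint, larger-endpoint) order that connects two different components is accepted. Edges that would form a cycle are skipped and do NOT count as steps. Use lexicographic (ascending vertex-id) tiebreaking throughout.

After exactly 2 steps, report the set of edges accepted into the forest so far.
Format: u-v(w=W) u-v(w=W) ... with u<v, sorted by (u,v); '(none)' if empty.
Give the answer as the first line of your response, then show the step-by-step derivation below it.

1-5(w=4) 1-7(w=3)

step 1: add edge 1-7 (w=3); MST = {1-7(w=3)}
step 2: add edge 1-5 (w=4); MST = {1-5(w=4) 1-7(w=3)}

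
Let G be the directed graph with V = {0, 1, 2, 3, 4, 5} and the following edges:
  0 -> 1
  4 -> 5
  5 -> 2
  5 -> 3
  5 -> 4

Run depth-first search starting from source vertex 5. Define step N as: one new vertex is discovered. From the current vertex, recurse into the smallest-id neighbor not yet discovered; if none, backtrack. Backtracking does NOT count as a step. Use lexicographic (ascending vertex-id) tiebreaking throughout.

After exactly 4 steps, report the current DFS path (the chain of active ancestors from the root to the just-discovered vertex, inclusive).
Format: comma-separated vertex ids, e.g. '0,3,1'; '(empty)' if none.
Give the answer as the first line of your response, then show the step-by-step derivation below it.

5,4

step 1: discover 5; path=5; order=5
step 2: discover 2; path=5>2; order=5,2
step 3: discover 3; path=5>3; order=5,2,3
step 4: discover 4; path=5>4; order=5,2,3,4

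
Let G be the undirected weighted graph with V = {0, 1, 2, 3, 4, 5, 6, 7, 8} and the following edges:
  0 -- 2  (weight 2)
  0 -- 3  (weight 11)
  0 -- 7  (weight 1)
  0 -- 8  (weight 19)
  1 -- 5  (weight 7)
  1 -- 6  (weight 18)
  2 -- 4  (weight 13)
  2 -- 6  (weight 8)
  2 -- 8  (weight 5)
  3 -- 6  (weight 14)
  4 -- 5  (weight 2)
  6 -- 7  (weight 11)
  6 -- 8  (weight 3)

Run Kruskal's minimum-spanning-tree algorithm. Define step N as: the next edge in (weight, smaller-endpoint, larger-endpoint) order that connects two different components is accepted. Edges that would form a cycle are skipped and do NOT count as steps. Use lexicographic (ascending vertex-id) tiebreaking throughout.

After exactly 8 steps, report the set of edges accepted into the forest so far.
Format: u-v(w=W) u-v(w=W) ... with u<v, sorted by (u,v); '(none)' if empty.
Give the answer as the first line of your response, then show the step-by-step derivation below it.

0-2(w=2) 0-3(w=11) 0-7(w=1) 1-5(w=7) 2-4(w=13) 2-8(w=5) 4-5(w=2) 6-8(w=3)

step 1: add edge 0-7 (w=1); MST = {0-7(w=1)}
step 2: add edge 0-2 (w=2); MST = {0-2(w=2) 0-7(w=1)}
step 3: add edge 4-5 (w=2); MST = {0-2(w=2) 0-7(w=1) 4-5(w=2)}
step 4: add edge 6-8 (w=3); MST = {0-2(w=2) 0-7(w=1) 4-5(w=2) 6-8(w=3)}
step 5: add edge 2-8 (w=5); MST = {0-2(w=2) 0-7(w=1) 2-8(w=5) 4-5(w=2) 6-8(w=3)}
step 6: add edge 1-5 (w=7); MST = {0-2(w=2) 0-7(w=1) 1-5(w=7) 2-8(w=5) 4-5(w=2) 6-8(w=3)}
step 7: add edge 0-3 (w=11); MST = {0-2(w=2) 0-3(w=11) 0-7(w=1) 1-5(w=7) 2-8(w=5) 4-5(w=2) 6-8(w=3)}
step 8: add edge 2-4 (w=13); MST = {0-2(w=2) 0-3(w=11) 0-7(w=1) 1-5(w=7) 2-4(w=13) 2-8(w=5) 4-5(w=2) 6-8(w=3)}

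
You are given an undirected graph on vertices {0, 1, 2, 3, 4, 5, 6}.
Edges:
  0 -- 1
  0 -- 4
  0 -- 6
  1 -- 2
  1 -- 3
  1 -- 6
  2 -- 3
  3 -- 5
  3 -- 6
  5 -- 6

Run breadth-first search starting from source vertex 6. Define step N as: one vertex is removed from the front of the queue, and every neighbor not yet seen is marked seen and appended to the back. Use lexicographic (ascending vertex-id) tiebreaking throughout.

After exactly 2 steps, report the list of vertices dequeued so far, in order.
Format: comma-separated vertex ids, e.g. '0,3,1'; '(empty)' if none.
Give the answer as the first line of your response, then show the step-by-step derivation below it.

6,0

step 1: dequeue 6; queue=[0,1,3,5]; order=6
step 2: dequeue 0; queue=[1,3,5,4]; order=6,0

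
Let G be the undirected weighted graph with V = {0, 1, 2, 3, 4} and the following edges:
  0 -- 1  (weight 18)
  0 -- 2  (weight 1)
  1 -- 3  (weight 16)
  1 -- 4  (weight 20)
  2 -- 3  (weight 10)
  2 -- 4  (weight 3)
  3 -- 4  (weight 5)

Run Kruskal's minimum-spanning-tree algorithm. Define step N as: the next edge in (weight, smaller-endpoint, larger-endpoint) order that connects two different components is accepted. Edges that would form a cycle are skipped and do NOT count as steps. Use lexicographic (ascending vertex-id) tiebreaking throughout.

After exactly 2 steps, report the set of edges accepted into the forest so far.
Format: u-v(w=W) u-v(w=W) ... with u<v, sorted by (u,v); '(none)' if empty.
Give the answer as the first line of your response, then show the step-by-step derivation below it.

0-2(w=1) 2-4(w=3)

step 1: add edge 0-2 (w=1); MST = {0-2(w=1)}
step 2: add edge 2-4 (w=3); MST = {0-2(w=1) 2-4(w=3)}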